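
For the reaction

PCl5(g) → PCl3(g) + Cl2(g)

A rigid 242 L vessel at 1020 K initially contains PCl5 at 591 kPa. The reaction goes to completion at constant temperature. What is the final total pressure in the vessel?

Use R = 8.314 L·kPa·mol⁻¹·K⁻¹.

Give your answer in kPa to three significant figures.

1180 kPa

Rigid vessel, constant T ⇒ P scales with total gas moles (1 → 2).
P_final = (2/1) × 591 = 1182 kPa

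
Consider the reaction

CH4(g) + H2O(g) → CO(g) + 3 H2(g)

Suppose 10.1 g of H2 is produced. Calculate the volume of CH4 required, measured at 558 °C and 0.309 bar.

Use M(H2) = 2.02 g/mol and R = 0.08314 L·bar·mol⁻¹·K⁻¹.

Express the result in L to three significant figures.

373 L

n(H2) = 10.10 / 2.02 = 5.000 mol
n(CH4) = (1/3) × 5.000 = 1.667 mol
V = nRT/P = 1.667 × 0.08314 × 831.15 / 0.309 = 372.8 L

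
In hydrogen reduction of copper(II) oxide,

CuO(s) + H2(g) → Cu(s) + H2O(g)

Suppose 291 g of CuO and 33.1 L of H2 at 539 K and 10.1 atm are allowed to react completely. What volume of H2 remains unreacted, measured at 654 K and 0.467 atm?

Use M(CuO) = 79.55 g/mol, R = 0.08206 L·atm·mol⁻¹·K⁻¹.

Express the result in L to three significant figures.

448 L

n(CuO) = 291 / 79.55 = 3.658 mol
n(H2) = PV/RT = (10.1 × 33.1) / (0.08206 × 539) = 7.558 mol
For 3.658 mol CuO, stoichiometry requires (1/1) × 3.658 = 3.658 mol H2; 7.558 mol is available, so CuO is limiting.
n(H2) consumed = (1/1) × 3.658 = 3.658 mol; remaining = 7.558 − 3.658 = 3.900 mol
V(H2) = nRT/P = 3.900 × 0.08206 × 654 / 0.467 = 448.2 L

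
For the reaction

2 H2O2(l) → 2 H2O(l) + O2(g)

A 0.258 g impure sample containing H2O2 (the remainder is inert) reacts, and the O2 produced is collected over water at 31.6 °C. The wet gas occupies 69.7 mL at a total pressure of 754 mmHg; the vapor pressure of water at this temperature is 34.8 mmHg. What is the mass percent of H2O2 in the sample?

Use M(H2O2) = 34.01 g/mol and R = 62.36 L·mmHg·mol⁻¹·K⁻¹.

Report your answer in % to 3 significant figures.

P(O2) = 754 − 34.8 = 719.2 mmHg
n(O2) = PV/RT = (719.2 × 0.06970) / (62.36 × 304.75) = 0.002638 mol
n(H2O2) = (2/1) × 0.002638 = 0.005276 mol
m(H2O2) = 0.005276 × 34.01 = 0.1794 g
%H2O2 = 0.1794 / 0.258 × 100 = 69.53%

69.5 %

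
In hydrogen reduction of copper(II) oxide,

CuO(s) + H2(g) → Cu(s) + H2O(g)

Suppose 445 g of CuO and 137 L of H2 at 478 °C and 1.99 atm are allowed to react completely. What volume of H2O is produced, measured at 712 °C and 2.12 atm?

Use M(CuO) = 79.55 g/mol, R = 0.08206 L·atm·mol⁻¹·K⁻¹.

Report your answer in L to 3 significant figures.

169 L

n(CuO) = 445 / 79.55 = 5.594 mol
n(H2) = PV/RT = (1.99 × 137) / (0.08206 × 751.15) = 4.423 mol
For 5.594 mol CuO, stoichiometry requires (1/1) × 5.594 = 5.594 mol H2; 4.423 mol is available, so H2 is limiting.
n(H2O) = (1/1) × 4.423 = 4.423 mol
V(H2O) = nRT/P = 4.423 × 0.08206 × 985.15 / 2.12 = 168.7 L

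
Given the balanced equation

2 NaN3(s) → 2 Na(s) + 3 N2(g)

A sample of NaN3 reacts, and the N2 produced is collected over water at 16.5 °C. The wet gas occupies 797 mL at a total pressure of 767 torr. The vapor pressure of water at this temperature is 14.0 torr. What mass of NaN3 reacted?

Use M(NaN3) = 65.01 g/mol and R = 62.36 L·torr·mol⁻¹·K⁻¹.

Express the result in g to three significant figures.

P(N2) = 767 − 14.0 = 753.0 torr
n(N2) = PV/RT = (753.0 × 0.7970) / (62.36 × 289.65) = 0.03323 mol
n(NaN3) = (2/3) × 0.03323 = 0.02215 mol
m(NaN3) = 0.02215 × 65.01 = 1.440 g

1.44 g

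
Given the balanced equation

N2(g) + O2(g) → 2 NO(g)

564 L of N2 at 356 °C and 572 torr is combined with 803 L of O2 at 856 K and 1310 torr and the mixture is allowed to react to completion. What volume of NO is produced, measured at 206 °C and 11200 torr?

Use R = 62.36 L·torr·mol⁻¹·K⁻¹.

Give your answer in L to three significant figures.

43.9 L

n(N2) = PV/RT = (572 × 564) / (62.36 × 629.15) = 8.223 mol
n(O2) = PV/RT = (1310 × 803) / (62.36 × 856) = 19.71 mol
For 8.223 mol N2, stoichiometry requires (1/1) × 8.223 = 8.223 mol O2; 19.71 mol is available, so N2 is limiting.
n(NO) = (2/1) × 8.223 = 16.45 mol
V(NO) = nRT/P = 16.45 × 62.36 × 479.15 / 11200 = 43.89 L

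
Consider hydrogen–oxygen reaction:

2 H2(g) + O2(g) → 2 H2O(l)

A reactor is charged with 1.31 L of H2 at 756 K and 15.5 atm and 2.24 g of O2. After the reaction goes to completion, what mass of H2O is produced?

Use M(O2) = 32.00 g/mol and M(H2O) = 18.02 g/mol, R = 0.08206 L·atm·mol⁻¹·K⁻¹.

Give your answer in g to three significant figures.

2.52 g

n(H2) = PV/RT = (15.5 × 1.31) / (0.08206 × 756) = 0.3273 mol
n(O2) = 2.24 / 32.00 = 0.07000 mol
For 0.3273 mol H2, stoichiometry requires (1/2) × 0.3273 = 0.1636 mol O2; 0.07000 mol is available, so O2 is limiting.
n(H2O) = (2/1) × 0.07000 = 0.1400 mol
m(H2O) = 0.1400 × 18.02 = 2.523 g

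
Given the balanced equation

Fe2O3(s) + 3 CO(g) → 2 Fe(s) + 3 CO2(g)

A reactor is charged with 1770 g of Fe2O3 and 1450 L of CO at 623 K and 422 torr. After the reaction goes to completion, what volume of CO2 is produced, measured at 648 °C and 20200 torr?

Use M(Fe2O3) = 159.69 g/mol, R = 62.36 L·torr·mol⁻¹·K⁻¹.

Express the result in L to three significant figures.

44.8 L

n(Fe2O3) = 1770 / 159.69 = 11.08 mol
n(CO) = PV/RT = (422 × 1450) / (62.36 × 623) = 15.75 mol
For 11.08 mol Fe2O3, stoichiometry requires (3/1) × 11.08 = 33.24 mol CO; 15.75 mol is available, so CO is limiting.
n(CO2) = (3/3) × 15.75 = 15.75 mol
V(CO2) = nRT/P = 15.75 × 62.36 × 921.15 / 20200 = 44.79 L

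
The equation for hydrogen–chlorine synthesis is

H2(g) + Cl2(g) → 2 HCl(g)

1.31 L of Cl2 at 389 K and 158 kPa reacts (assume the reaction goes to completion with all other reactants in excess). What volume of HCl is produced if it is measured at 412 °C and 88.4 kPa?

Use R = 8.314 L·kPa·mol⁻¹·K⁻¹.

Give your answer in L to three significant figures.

n(Cl2) = PV/RT = (158 × 1.31) / (8.314 × 389) = 0.06400 mol
n(HCl) = (2/1) × 0.06400 = 0.1280 mol
V = nRT/P = 0.1280 × 8.314 × 685.15 / 88.4 = 8.248 L

8.25 L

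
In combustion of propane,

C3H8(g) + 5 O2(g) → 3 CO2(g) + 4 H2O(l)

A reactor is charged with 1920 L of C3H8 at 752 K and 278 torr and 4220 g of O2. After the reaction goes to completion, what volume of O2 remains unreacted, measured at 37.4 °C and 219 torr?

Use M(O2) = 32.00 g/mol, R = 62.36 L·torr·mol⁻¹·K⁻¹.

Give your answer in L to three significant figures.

n(C3H8) = PV/RT = (278 × 1920) / (62.36 × 752) = 11.38 mol
n(O2) = 4220 / 32.00 = 131.9 mol
For 11.38 mol C3H8, stoichiometry requires (5/1) × 11.38 = 56.90 mol O2; 131.9 mol is available, so C3H8 is limiting.
n(O2) consumed = (5/1) × 11.38 = 56.90 mol; remaining = 131.9 − 56.90 = 75.00 mol
V(O2) = nRT/P = 75.00 × 62.36 × 310.55 / 219 = 6632 L

6630 L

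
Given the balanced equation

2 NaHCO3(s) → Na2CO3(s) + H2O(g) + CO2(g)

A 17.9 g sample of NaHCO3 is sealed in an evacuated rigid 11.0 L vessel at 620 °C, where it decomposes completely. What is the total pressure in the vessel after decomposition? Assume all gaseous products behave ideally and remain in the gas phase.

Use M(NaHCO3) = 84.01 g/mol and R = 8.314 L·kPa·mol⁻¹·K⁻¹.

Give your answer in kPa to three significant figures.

n(NaHCO3) = 17.9 / 84.01 = 0.2131 mol
n(gas produced) = (2/2) × 0.2131 = 0.2131 mol
P = nRT/V = 0.2131 × 8.314 × 893.15 / 11.0 = 143.9 kPa

144 kPa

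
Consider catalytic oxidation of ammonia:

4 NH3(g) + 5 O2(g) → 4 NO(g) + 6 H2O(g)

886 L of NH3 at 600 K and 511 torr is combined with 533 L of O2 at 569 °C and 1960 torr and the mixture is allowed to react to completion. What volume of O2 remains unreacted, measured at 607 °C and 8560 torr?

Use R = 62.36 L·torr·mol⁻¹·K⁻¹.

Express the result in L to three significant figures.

30.6 L

n(NH3) = PV/RT = (511 × 886) / (62.36 × 600) = 12.10 mol
n(O2) = PV/RT = (1960 × 533) / (62.36 × 842.15) = 19.89 mol
For 12.10 mol NH3, stoichiometry requires (5/4) × 12.10 = 15.12 mol O2; 19.89 mol is available, so NH3 is limiting.
n(O2) consumed = (5/4) × 12.10 = 15.12 mol; remaining = 19.89 − 15.12 = 4.770 mol
V(O2) = nRT/P = 4.770 × 62.36 × 880.15 / 8560 = 30.58 L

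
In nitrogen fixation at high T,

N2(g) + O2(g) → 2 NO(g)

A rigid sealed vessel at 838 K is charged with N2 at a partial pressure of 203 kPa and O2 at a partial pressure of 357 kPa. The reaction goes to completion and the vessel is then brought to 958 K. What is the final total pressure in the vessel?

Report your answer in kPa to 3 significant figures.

640 kPa

Because the vessel is rigid and T is held at 838 K, work the stoichiometry in partial pressures (P_i = n_iRT/V).
P(O2) required for 203 kPa of N2 = (1/1) × 203 = 203.0 kPa; available 357 kPa, so N2 is limiting.
P(O2) remaining = 357 − (1/1) × 203 = 154.0 kPa
P(gaseous products) = (2)/1 × 203 = 406.0 kPa
P_total at 838 K = 154.0 + 406.0 = 560.0 kPa
Scaling to 958 K: P = 560.0 × 958/838 = 640.2 kPa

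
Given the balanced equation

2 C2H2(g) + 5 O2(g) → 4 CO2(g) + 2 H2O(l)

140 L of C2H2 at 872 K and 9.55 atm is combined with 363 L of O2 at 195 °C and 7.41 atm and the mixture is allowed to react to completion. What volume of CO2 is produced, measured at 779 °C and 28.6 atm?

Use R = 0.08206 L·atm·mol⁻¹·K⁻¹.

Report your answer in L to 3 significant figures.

113 L

n(C2H2) = PV/RT = (9.55 × 140) / (0.08206 × 872) = 18.68 mol
n(O2) = PV/RT = (7.41 × 363) / (0.08206 × 468.15) = 70.02 mol
For 18.68 mol C2H2, stoichiometry requires (5/2) × 18.68 = 46.70 mol O2; 70.02 mol is available, so C2H2 is limiting.
n(CO2) = (4/2) × 18.68 = 37.36 mol
V(CO2) = nRT/P = 37.36 × 0.08206 × 1052.15 / 28.6 = 112.8 L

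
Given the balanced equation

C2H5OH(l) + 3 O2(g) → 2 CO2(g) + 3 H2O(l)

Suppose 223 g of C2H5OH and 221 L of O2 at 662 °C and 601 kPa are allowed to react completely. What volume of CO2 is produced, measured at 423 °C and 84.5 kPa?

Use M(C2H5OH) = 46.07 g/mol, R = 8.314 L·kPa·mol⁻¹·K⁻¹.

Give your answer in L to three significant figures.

n(C2H5OH) = 223 / 46.07 = 4.840 mol
n(O2) = PV/RT = (601 × 221) / (8.314 × 935.15) = 17.08 mol
For 4.840 mol C2H5OH, stoichiometry requires (3/1) × 4.840 = 14.52 mol O2; 17.08 mol is available, so C2H5OH is limiting.
n(CO2) = (2/1) × 4.840 = 9.680 mol
V(CO2) = nRT/P = 9.680 × 8.314 × 696.15 / 84.5 = 663.0 L

663 L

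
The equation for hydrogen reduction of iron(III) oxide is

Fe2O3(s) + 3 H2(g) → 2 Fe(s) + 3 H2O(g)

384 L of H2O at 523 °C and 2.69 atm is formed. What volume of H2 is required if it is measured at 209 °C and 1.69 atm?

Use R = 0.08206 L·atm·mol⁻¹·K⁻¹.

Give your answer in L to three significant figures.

370 L

n(H2O) = PV/RT = (2.69 × 384) / (0.08206 × 796.15) = 15.81 mol
n(H2) = (3/3) × 15.81 = 15.81 mol
V = nRT/P = 15.81 × 0.08206 × 482.15 / 1.69 = 370.1 L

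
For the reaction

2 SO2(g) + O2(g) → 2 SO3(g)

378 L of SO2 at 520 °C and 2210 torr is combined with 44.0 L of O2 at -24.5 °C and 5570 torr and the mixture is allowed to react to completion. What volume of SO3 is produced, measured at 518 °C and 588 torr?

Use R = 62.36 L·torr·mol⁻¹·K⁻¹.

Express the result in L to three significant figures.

1420 L

n(SO2) = PV/RT = (2210 × 378) / (62.36 × 793.15) = 16.89 mol
n(O2) = PV/RT = (5570 × 44.0) / (62.36 × 248.65) = 15.81 mol
For 16.89 mol SO2, stoichiometry requires (1/2) × 16.89 = 8.445 mol O2; 15.81 mol is available, so SO2 is limiting.
n(SO3) = (2/2) × 16.89 = 16.89 mol
V(SO3) = nRT/P = 16.89 × 62.36 × 791.15 / 588 = 1417 L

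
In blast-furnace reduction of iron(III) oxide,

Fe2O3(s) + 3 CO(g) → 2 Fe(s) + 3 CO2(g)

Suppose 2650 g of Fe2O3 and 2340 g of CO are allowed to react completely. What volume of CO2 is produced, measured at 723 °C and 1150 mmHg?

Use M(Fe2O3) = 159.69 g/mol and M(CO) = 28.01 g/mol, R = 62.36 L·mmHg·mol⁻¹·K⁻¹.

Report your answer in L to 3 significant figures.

n(Fe2O3) = 2650 / 159.69 = 16.59 mol
n(CO) = 2340 / 28.01 = 83.54 mol
For 16.59 mol Fe2O3, stoichiometry requires (3/1) × 16.59 = 49.77 mol CO; 83.54 mol is available, so Fe2O3 is limiting.
n(CO2) = (3/1) × 16.59 = 49.77 mol
V(CO2) = nRT/P = 49.77 × 62.36 × 996.15 / 1150 = 2688 L

2690 L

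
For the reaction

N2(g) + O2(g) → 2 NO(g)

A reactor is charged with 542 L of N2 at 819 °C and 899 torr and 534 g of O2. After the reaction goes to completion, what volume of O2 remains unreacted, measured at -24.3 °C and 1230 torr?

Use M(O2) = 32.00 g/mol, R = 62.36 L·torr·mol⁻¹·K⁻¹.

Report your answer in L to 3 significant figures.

n(N2) = PV/RT = (899 × 542) / (62.36 × 1092.15) = 7.154 mol
n(O2) = 534 / 32.00 = 16.69 mol
For 7.154 mol N2, stoichiometry requires (1/1) × 7.154 = 7.154 mol O2; 16.69 mol is available, so N2 is limiting.
n(O2) consumed = (1/1) × 7.154 = 7.154 mol; remaining = 16.69 − 7.154 = 9.536 mol
V(O2) = nRT/P = 9.536 × 62.36 × 248.85 / 1230 = 120.3 L

120 L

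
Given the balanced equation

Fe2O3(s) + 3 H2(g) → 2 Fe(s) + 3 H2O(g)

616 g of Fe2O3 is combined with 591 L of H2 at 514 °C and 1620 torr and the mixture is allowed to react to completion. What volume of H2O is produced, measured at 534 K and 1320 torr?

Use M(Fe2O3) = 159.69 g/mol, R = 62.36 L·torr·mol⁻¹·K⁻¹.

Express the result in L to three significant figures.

n(Fe2O3) = 616 / 159.69 = 3.857 mol
n(H2) = PV/RT = (1620 × 591) / (62.36 × 787.15) = 19.50 mol
For 3.857 mol Fe2O3, stoichiometry requires (3/1) × 3.857 = 11.57 mol H2; 19.50 mol is available, so Fe2O3 is limiting.
n(H2O) = (3/1) × 3.857 = 11.57 mol
V(H2O) = nRT/P = 11.57 × 62.36 × 534 / 1320 = 291.9 L

292 L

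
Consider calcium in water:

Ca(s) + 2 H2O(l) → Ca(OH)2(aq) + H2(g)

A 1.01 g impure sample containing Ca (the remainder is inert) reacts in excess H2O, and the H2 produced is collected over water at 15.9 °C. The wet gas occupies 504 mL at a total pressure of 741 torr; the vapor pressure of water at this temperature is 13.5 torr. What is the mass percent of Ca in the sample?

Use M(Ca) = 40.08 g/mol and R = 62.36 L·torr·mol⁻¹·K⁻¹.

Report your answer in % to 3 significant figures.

80.7 %

P(H2) = 741 − 13.5 = 727.5 torr
n(H2) = PV/RT = (727.5 × 0.5040) / (62.36 × 289.05) = 0.02034 mol
n(Ca) = (1/1) × 0.02034 = 0.02034 mol
m(Ca) = 0.02034 × 40.08 = 0.8152 g
%Ca = 0.8152 / 1.01 × 100 = 80.71%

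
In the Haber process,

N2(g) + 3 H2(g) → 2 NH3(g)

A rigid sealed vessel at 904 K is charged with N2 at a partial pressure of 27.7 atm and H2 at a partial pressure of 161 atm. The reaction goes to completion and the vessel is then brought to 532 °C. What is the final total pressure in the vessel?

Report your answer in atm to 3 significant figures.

With V and T fixed, P_i ∝ n_i, so the mole ratios apply directly to partial pressures at 904 K.
P(H2) required for 27.7 atm of N2 = (3/1) × 27.7 = 83.10 atm; available 161 atm, so N2 is limiting.
P(H2) remaining = 161 − (3/1) × 27.7 = 77.90 atm
P(gaseous products) = (2)/1 × 27.7 = 55.40 atm
P_total at 904 K = 77.90 + 55.40 = 133.3 atm
Scaling to 532 °C: P = 133.3 × 805.15/904 = 118.7 atm

119 atm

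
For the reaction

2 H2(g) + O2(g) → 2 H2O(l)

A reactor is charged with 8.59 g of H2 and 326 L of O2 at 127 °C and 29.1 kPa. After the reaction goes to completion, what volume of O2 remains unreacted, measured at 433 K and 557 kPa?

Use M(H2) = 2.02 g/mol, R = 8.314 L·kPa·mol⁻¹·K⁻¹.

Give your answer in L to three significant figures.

4.69 L

n(H2) = 8.59 / 2.02 = 4.252 mol
n(O2) = PV/RT = (29.1 × 326) / (8.314 × 400.15) = 2.852 mol
For 4.252 mol H2, stoichiometry requires (1/2) × 4.252 = 2.126 mol O2; 2.852 mol is available, so H2 is limiting.
n(O2) consumed = (1/2) × 4.252 = 2.126 mol; remaining = 2.852 − 2.126 = 0.7260 mol
V(O2) = nRT/P = 0.7260 × 8.314 × 433 / 557 = 4.692 L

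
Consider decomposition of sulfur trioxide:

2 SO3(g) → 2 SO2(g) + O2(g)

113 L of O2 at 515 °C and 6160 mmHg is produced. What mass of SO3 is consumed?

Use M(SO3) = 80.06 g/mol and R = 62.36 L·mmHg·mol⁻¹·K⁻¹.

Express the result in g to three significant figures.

n(O2) = PV/RT = (6160 × 113) / (62.36 × 788.15) = 14.16 mol
n(SO3) = (2/1) × 14.16 = 28.32 mol
m(SO3) = 28.32 × 80.06 = 2267 g

2270 g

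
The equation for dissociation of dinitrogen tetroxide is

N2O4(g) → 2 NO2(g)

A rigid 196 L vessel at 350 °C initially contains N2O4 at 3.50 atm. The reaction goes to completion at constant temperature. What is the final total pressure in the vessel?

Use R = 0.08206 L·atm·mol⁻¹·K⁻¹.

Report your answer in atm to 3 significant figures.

7.00 atm

At constant T and V, P ∝ n(gas): 1 mol gas → 2 mol gas.
P_final = (2/1) × 3.50 = 7.000 atm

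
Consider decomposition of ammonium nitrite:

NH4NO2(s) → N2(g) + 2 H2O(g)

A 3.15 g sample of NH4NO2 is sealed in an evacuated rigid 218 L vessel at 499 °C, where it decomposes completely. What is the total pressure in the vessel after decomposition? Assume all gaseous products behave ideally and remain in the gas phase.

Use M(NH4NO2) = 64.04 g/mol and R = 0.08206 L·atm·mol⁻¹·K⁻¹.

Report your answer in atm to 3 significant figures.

n(NH4NO2) = 3.15 / 64.04 = 0.04919 mol
n(gas produced) = (3/1) × 0.04919 = 0.1476 mol
P = nRT/V = 0.1476 × 0.08206 × 772.15 / 218 = 0.04290 atm

0.0429 atm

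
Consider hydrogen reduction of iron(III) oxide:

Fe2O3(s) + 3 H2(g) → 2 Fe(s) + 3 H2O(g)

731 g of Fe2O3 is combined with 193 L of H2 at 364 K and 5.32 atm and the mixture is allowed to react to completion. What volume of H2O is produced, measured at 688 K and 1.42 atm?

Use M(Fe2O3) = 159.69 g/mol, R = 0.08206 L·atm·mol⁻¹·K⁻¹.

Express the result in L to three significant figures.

546 L

n(Fe2O3) = 731 / 159.69 = 4.578 mol
n(H2) = PV/RT = (5.32 × 193) / (0.08206 × 364) = 34.37 mol
For 4.578 mol Fe2O3, stoichiometry requires (3/1) × 4.578 = 13.73 mol H2; 34.37 mol is available, so Fe2O3 is limiting.
n(H2O) = (3/1) × 4.578 = 13.73 mol
V(H2O) = nRT/P = 13.73 × 0.08206 × 688 / 1.42 = 545.9 L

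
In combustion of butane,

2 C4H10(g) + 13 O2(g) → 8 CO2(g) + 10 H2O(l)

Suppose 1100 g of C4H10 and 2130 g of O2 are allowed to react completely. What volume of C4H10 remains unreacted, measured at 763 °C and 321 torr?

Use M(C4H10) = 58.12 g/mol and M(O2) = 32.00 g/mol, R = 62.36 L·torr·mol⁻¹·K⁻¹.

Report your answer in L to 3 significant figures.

1750 L

n(C4H10) = 1100 / 58.12 = 18.93 mol
n(O2) = 2130 / 32.00 = 66.56 mol
For 18.93 mol C4H10, stoichiometry requires (13/2) × 18.93 = 123.0 mol O2; 66.56 mol is available, so O2 is limiting.
n(C4H10) consumed = (2/13) × 66.56 = 10.24 mol; remaining = 18.93 − 10.24 = 8.690 mol
V(C4H10) = nRT/P = 8.690 × 62.36 × 1036.15 / 321 = 1749 L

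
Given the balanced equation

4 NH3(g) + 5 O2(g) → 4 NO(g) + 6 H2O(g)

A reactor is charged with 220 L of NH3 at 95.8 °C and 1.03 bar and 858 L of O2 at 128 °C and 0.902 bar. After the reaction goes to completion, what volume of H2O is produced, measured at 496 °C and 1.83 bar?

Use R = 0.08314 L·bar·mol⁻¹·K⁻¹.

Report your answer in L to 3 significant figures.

387 L

n(NH3) = PV/RT = (1.03 × 220) / (0.08314 × 368.95) = 7.387 mol
n(O2) = PV/RT = (0.902 × 858) / (0.08314 × 401.15) = 23.20 mol
For 7.387 mol NH3, stoichiometry requires (5/4) × 7.387 = 9.234 mol O2; 23.20 mol is available, so NH3 is limiting.
n(H2O) = (6/4) × 7.387 = 11.08 mol
V(H2O) = nRT/P = 11.08 × 0.08314 × 769.15 / 1.83 = 387.2 L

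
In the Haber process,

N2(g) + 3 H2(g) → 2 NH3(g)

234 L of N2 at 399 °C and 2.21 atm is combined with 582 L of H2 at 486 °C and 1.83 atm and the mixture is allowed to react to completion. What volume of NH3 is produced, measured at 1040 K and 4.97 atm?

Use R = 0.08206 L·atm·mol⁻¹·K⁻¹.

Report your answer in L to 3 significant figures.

196 L

n(N2) = PV/RT = (2.21 × 234) / (0.08206 × 672.15) = 9.376 mol
n(H2) = PV/RT = (1.83 × 582) / (0.08206 × 759.15) = 17.10 mol
For 9.376 mol N2, stoichiometry requires (3/1) × 9.376 = 28.13 mol H2; 17.10 mol is available, so H2 is limiting.
n(NH3) = (2/3) × 17.10 = 11.40 mol
V(NH3) = nRT/P = 11.40 × 0.08206 × 1040 / 4.97 = 195.8 L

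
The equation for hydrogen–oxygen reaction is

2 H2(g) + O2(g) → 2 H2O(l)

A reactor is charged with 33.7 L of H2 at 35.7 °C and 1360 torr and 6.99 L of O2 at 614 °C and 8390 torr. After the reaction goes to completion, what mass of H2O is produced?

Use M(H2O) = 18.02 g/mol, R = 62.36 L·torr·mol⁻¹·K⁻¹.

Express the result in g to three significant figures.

n(H2) = PV/RT = (1360 × 33.7) / (62.36 × 308.85) = 2.380 mol
n(O2) = PV/RT = (8390 × 6.99) / (62.36 × 887.15) = 1.060 mol
For 2.380 mol H2, stoichiometry requires (1/2) × 2.380 = 1.190 mol O2; 1.060 mol is available, so O2 is limiting.
n(H2O) = (2/1) × 1.060 = 2.120 mol
m(H2O) = 2.120 × 18.02 = 38.20 g

38.2 g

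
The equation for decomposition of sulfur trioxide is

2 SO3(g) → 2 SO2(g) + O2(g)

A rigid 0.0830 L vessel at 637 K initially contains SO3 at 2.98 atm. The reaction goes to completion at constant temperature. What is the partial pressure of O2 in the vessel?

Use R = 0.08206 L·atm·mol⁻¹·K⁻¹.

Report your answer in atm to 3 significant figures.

1.49 atm

n(SO3)₀ = PV/RT = (2.98 × 0.0830) / (0.08206 × 637) = 0.004732 mol
n(O2) = (1/2) × 0.004732 = 0.002366 mol
P(O2) = nRT/V = 0.002366 × 0.08206 × 637 / 0.0830 = 1.490 atm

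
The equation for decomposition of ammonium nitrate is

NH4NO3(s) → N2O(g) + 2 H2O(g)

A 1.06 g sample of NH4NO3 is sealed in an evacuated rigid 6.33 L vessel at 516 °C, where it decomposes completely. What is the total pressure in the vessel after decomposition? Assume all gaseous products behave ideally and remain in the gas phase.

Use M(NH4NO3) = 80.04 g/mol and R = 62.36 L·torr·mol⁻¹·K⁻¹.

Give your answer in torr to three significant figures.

309 torr

n(NH4NO3) = 1.06 / 80.04 = 0.01324 mol
n(gas produced) = (3/1) × 0.01324 = 0.03972 mol
P = nRT/V = 0.03972 × 62.36 × 789.15 / 6.33 = 308.8 torr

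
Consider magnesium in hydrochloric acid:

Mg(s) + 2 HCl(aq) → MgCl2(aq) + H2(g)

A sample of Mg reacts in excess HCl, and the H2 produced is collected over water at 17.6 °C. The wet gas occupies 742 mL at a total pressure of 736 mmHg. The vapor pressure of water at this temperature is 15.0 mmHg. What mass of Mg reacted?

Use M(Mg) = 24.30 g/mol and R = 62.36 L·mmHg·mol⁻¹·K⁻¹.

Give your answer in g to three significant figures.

P(H2) = 736 − 15.0 = 721.0 mmHg
n(H2) = PV/RT = (721.0 × 0.7420) / (62.36 × 290.75) = 0.02951 mol
n(Mg) = (1/1) × 0.02951 = 0.02951 mol
m(Mg) = 0.02951 × 24.30 = 0.7171 g

0.717 g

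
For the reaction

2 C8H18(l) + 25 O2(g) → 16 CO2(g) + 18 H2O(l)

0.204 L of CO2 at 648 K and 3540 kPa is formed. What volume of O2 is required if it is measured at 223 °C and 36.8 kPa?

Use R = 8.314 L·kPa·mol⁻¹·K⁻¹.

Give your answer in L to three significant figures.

23.5 L

n(CO2) = PV/RT = (3540 × 0.204) / (8.314 × 648) = 0.1340 mol
n(O2) = (25/16) × 0.1340 = 0.2094 mol
V = nRT/P = 0.2094 × 8.314 × 496.15 / 36.8 = 23.47 L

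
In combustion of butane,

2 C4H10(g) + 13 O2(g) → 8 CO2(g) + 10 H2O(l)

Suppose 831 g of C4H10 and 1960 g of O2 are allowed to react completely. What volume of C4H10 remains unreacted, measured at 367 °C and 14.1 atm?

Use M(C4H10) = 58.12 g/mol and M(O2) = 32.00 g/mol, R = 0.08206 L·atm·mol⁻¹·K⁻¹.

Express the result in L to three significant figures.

18.2 L

n(C4H10) = 831 / 58.12 = 14.30 mol
n(O2) = 1960 / 32.00 = 61.25 mol
For 14.30 mol C4H10, stoichiometry requires (13/2) × 14.30 = 92.95 mol O2; 61.25 mol is available, so O2 is limiting.
n(C4H10) consumed = (2/13) × 61.25 = 9.423 mol; remaining = 14.30 − 9.423 = 4.877 mol
V(C4H10) = nRT/P = 4.877 × 0.08206 × 640.15 / 14.1 = 18.17 L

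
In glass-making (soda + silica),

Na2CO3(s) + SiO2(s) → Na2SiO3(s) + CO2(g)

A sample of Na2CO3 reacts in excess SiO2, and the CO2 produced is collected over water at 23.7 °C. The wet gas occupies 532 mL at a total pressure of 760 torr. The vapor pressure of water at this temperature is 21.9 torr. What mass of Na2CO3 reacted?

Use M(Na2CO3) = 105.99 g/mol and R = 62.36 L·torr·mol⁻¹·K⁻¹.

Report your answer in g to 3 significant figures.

P(CO2) = 760 − 21.9 = 738.1 torr
n(CO2) = PV/RT = (738.1 × 0.5320) / (62.36 × 296.85) = 0.02121 mol
n(Na2CO3) = (1/1) × 0.02121 = 0.02121 mol
m(Na2CO3) = 0.02121 × 105.99 = 2.248 g

2.25 g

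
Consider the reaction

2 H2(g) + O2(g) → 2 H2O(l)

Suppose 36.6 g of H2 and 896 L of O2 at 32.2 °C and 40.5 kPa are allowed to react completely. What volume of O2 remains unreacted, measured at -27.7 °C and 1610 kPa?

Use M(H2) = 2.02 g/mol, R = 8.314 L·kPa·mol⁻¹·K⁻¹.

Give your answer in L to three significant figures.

n(H2) = 36.6 / 2.02 = 18.12 mol
n(O2) = PV/RT = (40.5 × 896) / (8.314 × 305.35) = 14.29 mol
For 18.12 mol H2, stoichiometry requires (1/2) × 18.12 = 9.060 mol O2; 14.29 mol is available, so H2 is limiting.
n(O2) consumed = (1/2) × 18.12 = 9.060 mol; remaining = 14.29 − 9.060 = 5.230 mol
V(O2) = nRT/P = 5.230 × 8.314 × 245.45 / 1610 = 6.629 L

6.63 L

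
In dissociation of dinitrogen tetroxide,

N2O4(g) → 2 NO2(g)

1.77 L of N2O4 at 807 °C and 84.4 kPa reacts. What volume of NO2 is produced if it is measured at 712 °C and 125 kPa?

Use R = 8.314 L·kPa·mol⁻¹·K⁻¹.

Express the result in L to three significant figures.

2.18 L

n(N2O4) = PV/RT = (84.4 × 1.77) / (8.314 × 1080.15) = 0.01663 mol
n(NO2) = (2/1) × 0.01663 = 0.03326 mol
V = nRT/P = 0.03326 × 8.314 × 985.15 / 125 = 2.179 L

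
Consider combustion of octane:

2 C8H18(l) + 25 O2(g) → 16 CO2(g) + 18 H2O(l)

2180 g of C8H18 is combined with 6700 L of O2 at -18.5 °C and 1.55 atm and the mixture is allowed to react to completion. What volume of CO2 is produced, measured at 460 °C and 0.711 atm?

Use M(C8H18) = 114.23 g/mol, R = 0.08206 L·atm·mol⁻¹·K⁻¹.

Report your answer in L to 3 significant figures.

n(C8H18) = 2180 / 114.23 = 19.08 mol
n(O2) = PV/RT = (1.55 × 6700) / (0.08206 × 254.65) = 497.0 mol
For 19.08 mol C8H18, stoichiometry requires (25/2) × 19.08 = 238.5 mol O2; 497.0 mol is available, so C8H18 is limiting.
n(CO2) = (16/2) × 19.08 = 152.6 mol
V(CO2) = nRT/P = 152.6 × 0.08206 × 733.15 / 0.711 = 12910 L

12900 L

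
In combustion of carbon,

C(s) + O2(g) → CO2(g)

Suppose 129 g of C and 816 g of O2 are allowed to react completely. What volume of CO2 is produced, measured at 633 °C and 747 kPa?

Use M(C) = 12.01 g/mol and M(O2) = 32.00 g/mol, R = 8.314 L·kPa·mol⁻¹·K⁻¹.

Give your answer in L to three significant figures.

108 L

n(C) = 129 / 12.01 = 10.74 mol
n(O2) = 816 / 32.00 = 25.50 mol
For 10.74 mol C, stoichiometry requires (1/1) × 10.74 = 10.74 mol O2; 25.50 mol is available, so C is limiting.
n(CO2) = (1/1) × 10.74 = 10.74 mol
V(CO2) = nRT/P = 10.74 × 8.314 × 906.15 / 747 = 108.3 L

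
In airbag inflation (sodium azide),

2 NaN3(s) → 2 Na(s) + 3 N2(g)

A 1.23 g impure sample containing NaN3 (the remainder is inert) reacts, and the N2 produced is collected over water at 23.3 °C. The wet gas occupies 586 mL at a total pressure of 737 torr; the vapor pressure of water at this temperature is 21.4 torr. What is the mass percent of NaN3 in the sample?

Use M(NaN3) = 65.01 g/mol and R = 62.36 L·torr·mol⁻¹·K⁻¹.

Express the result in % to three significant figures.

P(N2) = 737 − 21.4 = 715.6 torr
n(N2) = PV/RT = (715.6 × 0.5860) / (62.36 × 296.45) = 0.02268 mol
n(NaN3) = (2/3) × 0.02268 = 0.01512 mol
m(NaN3) = 0.01512 × 65.01 = 0.9830 g
%NaN3 = 0.9830 / 1.23 × 100 = 79.92%

79.9 %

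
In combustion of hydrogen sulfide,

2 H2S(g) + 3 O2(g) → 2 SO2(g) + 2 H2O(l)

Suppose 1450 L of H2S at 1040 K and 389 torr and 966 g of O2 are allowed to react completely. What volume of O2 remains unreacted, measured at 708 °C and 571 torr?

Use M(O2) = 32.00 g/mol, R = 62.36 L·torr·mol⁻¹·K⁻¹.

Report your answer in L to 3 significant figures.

1840 L

n(H2S) = PV/RT = (389 × 1450) / (62.36 × 1040) = 8.697 mol
n(O2) = 966 / 32.00 = 30.19 mol
For 8.697 mol H2S, stoichiometry requires (3/2) × 8.697 = 13.05 mol O2; 30.19 mol is available, so H2S is limiting.
n(O2) consumed = (3/2) × 8.697 = 13.05 mol; remaining = 30.19 − 13.05 = 17.14 mol
V(O2) = nRT/P = 17.14 × 62.36 × 981.15 / 571 = 1837 L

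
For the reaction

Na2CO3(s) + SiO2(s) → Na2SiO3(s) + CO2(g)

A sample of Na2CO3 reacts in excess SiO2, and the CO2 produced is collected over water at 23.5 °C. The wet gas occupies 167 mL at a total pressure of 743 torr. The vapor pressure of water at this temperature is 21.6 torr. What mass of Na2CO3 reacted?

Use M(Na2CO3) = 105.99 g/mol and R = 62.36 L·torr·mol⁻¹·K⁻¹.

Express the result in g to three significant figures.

P(CO2) = 743 − 21.6 = 721.4 torr
n(CO2) = PV/RT = (721.4 × 0.1670) / (62.36 × 296.65) = 0.006512 mol
n(Na2CO3) = (1/1) × 0.006512 = 0.006512 mol
m(Na2CO3) = 0.006512 × 105.99 = 0.6902 g

0.690 g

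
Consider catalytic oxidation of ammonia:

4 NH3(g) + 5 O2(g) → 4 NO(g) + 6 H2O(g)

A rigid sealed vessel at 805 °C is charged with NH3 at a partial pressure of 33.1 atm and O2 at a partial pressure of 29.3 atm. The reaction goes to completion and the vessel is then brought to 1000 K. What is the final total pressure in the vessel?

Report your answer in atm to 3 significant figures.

63.3 atm

With V and T fixed, P_i ∝ n_i, so the mole ratios apply directly to partial pressures at 805 °C.
P(O2) required for 33.1 atm of NH3 = (5/4) × 33.1 = 41.38 atm; available 29.3 atm, so O2 is limiting.
P(NH3) remaining = 33.1 − (4/5) × 29.3 = 9.660 atm
P(gaseous products) = (4+6)/5 × 29.3 = 58.60 atm
P_total at 805 °C = 9.660 + 58.60 = 68.26 atm
Scaling to 1000 K: P = 68.26 × 1000/1078.15 = 63.31 atm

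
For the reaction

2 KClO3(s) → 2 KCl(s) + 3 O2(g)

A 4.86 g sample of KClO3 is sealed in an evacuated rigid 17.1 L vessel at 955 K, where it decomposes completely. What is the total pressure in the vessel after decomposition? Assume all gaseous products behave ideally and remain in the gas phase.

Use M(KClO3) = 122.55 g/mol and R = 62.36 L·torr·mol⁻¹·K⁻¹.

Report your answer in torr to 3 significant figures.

n(KClO3) = 4.86 / 122.55 = 0.03966 mol
n(gas produced) = (3/2) × 0.03966 = 0.05949 mol
P = nRT/V = 0.05949 × 62.36 × 955 / 17.1 = 207.2 torr

207 torr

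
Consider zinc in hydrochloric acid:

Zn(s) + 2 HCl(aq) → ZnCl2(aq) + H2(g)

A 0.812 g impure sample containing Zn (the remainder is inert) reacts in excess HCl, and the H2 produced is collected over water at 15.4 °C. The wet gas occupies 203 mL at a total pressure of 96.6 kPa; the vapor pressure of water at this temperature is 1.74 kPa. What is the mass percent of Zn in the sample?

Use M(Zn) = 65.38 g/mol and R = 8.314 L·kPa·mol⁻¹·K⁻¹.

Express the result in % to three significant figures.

64.6 %

P(H2) = 96.6 − 1.74 = 94.86 kPa
n(H2) = PV/RT = (94.86 × 0.2030) / (8.314 × 288.55) = 0.008027 mol
n(Zn) = (1/1) × 0.008027 = 0.008027 mol
m(Zn) = 0.008027 × 65.38 = 0.5248 g
%Zn = 0.5248 / 0.812 × 100 = 64.63%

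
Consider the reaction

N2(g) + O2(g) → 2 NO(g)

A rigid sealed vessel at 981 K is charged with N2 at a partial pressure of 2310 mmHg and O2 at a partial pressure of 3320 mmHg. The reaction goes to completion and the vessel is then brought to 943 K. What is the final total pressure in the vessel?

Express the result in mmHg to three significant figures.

5410 mmHg

Because the vessel is rigid and T is held at 981 K, work the stoichiometry in partial pressures (P_i = n_iRT/V).
P(O2) required for 2310 mmHg of N2 = (1/1) × 2310 = 2310 mmHg; available 3320 mmHg, so N2 is limiting.
P(O2) remaining = 3320 − (1/1) × 2310 = 1010 mmHg
P(gaseous products) = (2)/1 × 2310 = 4620 mmHg
P_total at 981 K = 1010 + 4620 = 5630 mmHg
Scaling to 943 K: P = 5630 × 943/981 = 5412 mmHg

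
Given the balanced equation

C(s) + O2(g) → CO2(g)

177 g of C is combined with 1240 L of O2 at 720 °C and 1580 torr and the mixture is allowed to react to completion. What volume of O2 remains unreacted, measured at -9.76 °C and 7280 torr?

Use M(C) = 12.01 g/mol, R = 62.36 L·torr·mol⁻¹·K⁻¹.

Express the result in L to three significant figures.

n(C) = 177 / 12.01 = 14.74 mol
n(O2) = PV/RT = (1580 × 1240) / (62.36 × 993.15) = 31.63 mol
For 14.74 mol C, stoichiometry requires (1/1) × 14.74 = 14.74 mol O2; 31.63 mol is available, so C is limiting.
n(O2) consumed = (1/1) × 14.74 = 14.74 mol; remaining = 31.63 − 14.74 = 16.89 mol
V(O2) = nRT/P = 16.89 × 62.36 × 263.39 / 7280 = 38.11 L

38.1 L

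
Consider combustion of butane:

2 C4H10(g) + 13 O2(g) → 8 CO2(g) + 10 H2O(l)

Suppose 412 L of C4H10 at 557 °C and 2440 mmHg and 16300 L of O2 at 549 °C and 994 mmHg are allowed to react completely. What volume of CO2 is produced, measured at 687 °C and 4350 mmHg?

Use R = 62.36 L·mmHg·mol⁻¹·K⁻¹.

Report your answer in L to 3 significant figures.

1070 L

n(C4H10) = PV/RT = (2440 × 412) / (62.36 × 830.15) = 19.42 mol
n(O2) = PV/RT = (994 × 16300) / (62.36 × 822.15) = 316.0 mol
For 19.42 mol C4H10, stoichiometry requires (13/2) × 19.42 = 126.2 mol O2; 316.0 mol is available, so C4H10 is limiting.
n(CO2) = (8/2) × 19.42 = 77.68 mol
V(CO2) = nRT/P = 77.68 × 62.36 × 960.15 / 4350 = 1069 L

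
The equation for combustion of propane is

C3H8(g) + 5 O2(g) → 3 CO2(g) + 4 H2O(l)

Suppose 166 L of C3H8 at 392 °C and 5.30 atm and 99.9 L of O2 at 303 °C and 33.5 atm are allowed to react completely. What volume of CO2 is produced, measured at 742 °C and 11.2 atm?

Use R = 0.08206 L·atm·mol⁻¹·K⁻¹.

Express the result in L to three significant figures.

316 L

n(C3H8) = PV/RT = (5.30 × 166) / (0.08206 × 665.15) = 16.12 mol
n(O2) = PV/RT = (33.5 × 99.9) / (0.08206 × 576.15) = 70.79 mol
For 16.12 mol C3H8, stoichiometry requires (5/1) × 16.12 = 80.60 mol O2; 70.79 mol is available, so O2 is limiting.
n(CO2) = (3/5) × 70.79 = 42.47 mol
V(CO2) = nRT/P = 42.47 × 0.08206 × 1015.15 / 11.2 = 315.9 L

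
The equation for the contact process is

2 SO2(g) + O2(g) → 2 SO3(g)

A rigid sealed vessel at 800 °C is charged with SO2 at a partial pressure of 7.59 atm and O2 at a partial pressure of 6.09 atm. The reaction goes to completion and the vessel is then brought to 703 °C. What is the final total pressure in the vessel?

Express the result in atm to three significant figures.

8.99 atm

With V and T fixed, P_i ∝ n_i, so the mole ratios apply directly to partial pressures at 800 °C.
P(O2) required for 7.59 atm of SO2 = (1/2) × 7.59 = 3.795 atm; available 6.09 atm, so SO2 is limiting.
P(O2) remaining = 6.09 − (1/2) × 7.59 = 2.295 atm
P(gaseous products) = (2)/2 × 7.59 = 7.590 atm
P_total at 800 °C = 2.295 + 7.590 = 9.885 atm
Scaling to 703 °C: P = 9.885 × 976.15/1073.15 = 8.992 atm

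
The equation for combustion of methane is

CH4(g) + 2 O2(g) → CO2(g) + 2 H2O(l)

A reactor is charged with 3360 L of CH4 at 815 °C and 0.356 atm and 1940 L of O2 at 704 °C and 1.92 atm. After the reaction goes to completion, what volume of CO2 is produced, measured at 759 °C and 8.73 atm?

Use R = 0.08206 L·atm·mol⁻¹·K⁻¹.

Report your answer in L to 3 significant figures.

130 L

n(CH4) = PV/RT = (0.356 × 3360) / (0.08206 × 1088.15) = 13.40 mol
n(O2) = PV/RT = (1.92 × 1940) / (0.08206 × 977.15) = 46.45 mol
For 13.40 mol CH4, stoichiometry requires (2/1) × 13.40 = 26.80 mol O2; 46.45 mol is available, so CH4 is limiting.
n(CO2) = (1/1) × 13.40 = 13.40 mol
V(CO2) = nRT/P = 13.40 × 0.08206 × 1032.15 / 8.73 = 130.0 L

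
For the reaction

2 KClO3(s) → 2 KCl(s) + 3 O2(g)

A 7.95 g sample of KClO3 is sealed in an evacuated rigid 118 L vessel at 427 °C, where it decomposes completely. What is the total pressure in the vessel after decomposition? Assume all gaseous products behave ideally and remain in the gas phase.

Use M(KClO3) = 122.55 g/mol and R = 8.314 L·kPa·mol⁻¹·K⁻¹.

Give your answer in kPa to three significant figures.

4.80 kPa

n(KClO3) = 7.95 / 122.55 = 0.06487 mol
n(gas produced) = (3/2) × 0.06487 = 0.09731 mol
P = nRT/V = 0.09731 × 8.314 × 700.15 / 118 = 4.800 kPa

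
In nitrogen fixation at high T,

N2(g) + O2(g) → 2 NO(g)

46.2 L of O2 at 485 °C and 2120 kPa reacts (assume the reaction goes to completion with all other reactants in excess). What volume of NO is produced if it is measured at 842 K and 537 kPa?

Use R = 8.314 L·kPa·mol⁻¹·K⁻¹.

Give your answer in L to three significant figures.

405 L

n(O2) = PV/RT = (2120 × 46.2) / (8.314 × 758.15) = 15.54 mol
n(NO) = (2/1) × 15.54 = 31.08 mol
V = nRT/P = 31.08 × 8.314 × 842 / 537 = 405.2 L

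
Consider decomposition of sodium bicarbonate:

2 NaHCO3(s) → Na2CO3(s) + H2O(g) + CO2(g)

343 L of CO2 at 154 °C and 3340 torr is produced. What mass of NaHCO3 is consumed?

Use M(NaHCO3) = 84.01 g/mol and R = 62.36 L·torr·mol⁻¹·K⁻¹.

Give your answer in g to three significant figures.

7230 g

n(CO2) = PV/RT = (3340 × 343) / (62.36 × 427.15) = 43.01 mol
n(NaHCO3) = (2/1) × 43.01 = 86.02 mol
m(NaHCO3) = 86.02 × 84.01 = 7227 g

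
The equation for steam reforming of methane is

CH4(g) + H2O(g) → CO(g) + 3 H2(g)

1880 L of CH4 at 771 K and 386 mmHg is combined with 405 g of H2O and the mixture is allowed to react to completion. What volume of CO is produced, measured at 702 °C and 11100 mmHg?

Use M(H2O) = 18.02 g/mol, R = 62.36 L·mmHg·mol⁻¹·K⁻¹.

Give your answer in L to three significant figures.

82.7 L

n(CH4) = PV/RT = (386 × 1880) / (62.36 × 771) = 15.09 mol
n(H2O) = 405 / 18.02 = 22.48 mol
For 15.09 mol CH4, stoichiometry requires (1/1) × 15.09 = 15.09 mol H2O; 22.48 mol is available, so CH4 is limiting.
n(CO) = (1/1) × 15.09 = 15.09 mol
V(CO) = nRT/P = 15.09 × 62.36 × 975.15 / 11100 = 82.67 L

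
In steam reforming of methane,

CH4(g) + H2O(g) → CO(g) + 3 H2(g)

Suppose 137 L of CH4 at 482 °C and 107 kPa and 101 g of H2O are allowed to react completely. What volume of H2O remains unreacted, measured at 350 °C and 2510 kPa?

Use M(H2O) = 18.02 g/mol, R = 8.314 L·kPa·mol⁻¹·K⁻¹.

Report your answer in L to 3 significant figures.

6.75 L

n(CH4) = PV/RT = (107 × 137) / (8.314 × 755.15) = 2.335 mol
n(H2O) = 101 / 18.02 = 5.605 mol
For 2.335 mol CH4, stoichiometry requires (1/1) × 2.335 = 2.335 mol H2O; 5.605 mol is available, so CH4 is limiting.
n(H2O) consumed = (1/1) × 2.335 = 2.335 mol; remaining = 5.605 − 2.335 = 3.270 mol
V(H2O) = nRT/P = 3.270 × 8.314 × 623.15 / 2510 = 6.750 L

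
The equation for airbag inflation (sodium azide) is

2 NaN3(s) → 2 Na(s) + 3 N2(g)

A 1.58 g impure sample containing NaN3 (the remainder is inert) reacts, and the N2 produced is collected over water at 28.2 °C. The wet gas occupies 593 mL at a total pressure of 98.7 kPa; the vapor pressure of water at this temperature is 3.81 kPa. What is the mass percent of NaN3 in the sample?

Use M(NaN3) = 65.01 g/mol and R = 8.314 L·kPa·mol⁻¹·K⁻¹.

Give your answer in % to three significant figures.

P(N2) = 98.7 − 3.81 = 94.89 kPa
n(N2) = PV/RT = (94.89 × 0.5930) / (8.314 × 301.35) = 0.02246 mol
n(NaN3) = (2/3) × 0.02246 = 0.01497 mol
m(NaN3) = 0.01497 × 65.01 = 0.9732 g
%NaN3 = 0.9732 / 1.58 × 100 = 61.59%

61.6 %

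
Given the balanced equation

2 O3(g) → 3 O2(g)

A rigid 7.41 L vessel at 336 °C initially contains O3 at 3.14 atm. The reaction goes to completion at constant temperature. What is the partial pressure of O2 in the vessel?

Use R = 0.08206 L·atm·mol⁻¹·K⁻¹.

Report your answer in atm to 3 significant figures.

n(O3)₀ = PV/RT = (3.14 × 7.41) / (0.08206 × 609.15) = 0.4655 mol
n(O2) = (3/2) × 0.4655 = 0.6983 mol
P(O2) = nRT/V = 0.6983 × 0.08206 × 609.15 / 7.41 = 4.711 atm

4.71 atm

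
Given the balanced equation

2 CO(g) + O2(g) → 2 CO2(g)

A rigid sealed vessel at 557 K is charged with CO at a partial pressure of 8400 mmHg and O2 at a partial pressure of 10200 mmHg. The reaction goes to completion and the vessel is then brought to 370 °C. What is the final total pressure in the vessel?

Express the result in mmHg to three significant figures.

16600 mmHg

With V and T fixed, P_i ∝ n_i, so the mole ratios apply directly to partial pressures at 557 K.
P(O2) required for 8400 mmHg of CO = (1/2) × 8400 = 4200 mmHg; available 10200 mmHg, so CO is limiting.
P(O2) remaining = 10200 − (1/2) × 8400 = 6000 mmHg
P(gaseous products) = (2)/2 × 8400 = 8400 mmHg
P_total at 557 K = 6000 + 8400 = 14400 mmHg
Scaling to 370 °C: P = 14400 × 643.15/557 = 16630 mmHg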